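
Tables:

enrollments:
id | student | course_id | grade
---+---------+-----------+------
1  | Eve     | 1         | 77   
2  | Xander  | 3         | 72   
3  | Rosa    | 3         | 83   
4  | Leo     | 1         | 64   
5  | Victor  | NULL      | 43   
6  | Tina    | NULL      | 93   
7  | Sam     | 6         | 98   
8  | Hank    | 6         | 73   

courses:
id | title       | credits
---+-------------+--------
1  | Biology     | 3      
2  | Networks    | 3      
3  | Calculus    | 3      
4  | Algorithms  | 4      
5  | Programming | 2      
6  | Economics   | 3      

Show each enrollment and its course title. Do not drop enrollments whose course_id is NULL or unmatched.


LEFT JOIN keeps every row from enrollments (the left table); where course_id has no match in courses, the course columns become NULL. Walk through each enrollment:
  - enrollment 1 (Eve): course_id=1 -> matches Biology
  - enrollment 2 (Xander): course_id=3 -> matches Calculus
  - enrollment 3 (Rosa): course_id=3 -> matches Calculus
  - enrollment 4 (Leo): course_id=1 -> matches Biology
  - enrollment 5 (Victor): course_id=NULL, no match -> kept with NULL
  - enrollment 6 (Tina): course_id=NULL, no match -> kept with NULL
  - enrollment 7 (Sam): course_id=6 -> matches Economics
  - enrollment 8 (Hank): course_id=6 -> matches Economics
All 8 rows appear; 2 have NULL course.

SQL:
SELECT a.student, b.title AS course
FROM enrollments a
LEFT JOIN courses b ON a.course_id = b.id

Result:
student | course   
--------+----------
Eve     | Biology  
Xander  | Calculus 
Rosa    | Calculus 
Leo     | Biology  
Victor  | NULL     
Tina    | NULL     
Sam     | Economics
Hank    | Economics


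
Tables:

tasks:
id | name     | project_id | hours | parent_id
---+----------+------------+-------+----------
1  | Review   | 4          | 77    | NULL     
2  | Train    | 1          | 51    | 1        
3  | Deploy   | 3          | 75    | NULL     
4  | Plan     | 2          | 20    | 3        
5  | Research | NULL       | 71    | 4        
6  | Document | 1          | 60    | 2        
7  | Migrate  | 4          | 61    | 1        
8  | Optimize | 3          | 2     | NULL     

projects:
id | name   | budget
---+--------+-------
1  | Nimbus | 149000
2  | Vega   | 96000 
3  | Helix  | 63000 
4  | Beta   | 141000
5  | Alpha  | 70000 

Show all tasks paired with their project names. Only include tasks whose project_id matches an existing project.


INNER JOIN keeps only tasks rows whose project_id matches an id in projects. Walk through each task:
  - task 1 (Review): project_id=4 -> matches Beta
  - task 2 (Train): project_id=1 -> matches Nimbus
  - task 3 (Deploy): project_id=3 -> matches Helix
  - task 4 (Plan): project_id=2 -> matches Vega
  - task 5 (Research): project_id=NULL, no match -> dropped
  - task 6 (Document): project_id=1 -> matches Nimbus
  - task 7 (Migrate): project_id=4 -> matches Beta
  - task 8 (Optimize): project_id=3 -> matches Helix
So 1 of 8 rows is dropped.

SQL:
SELECT a.name, b.name AS project
FROM tasks a
INNER JOIN projects b ON a.project_id = b.id

Result:
name     | project
---------+--------
Review   | Beta   
Train    | Nimbus 
Deploy   | Helix  
Plan     | Vega   
Document | Nimbus 
Migrate  | Beta   
Optimize | Helix  


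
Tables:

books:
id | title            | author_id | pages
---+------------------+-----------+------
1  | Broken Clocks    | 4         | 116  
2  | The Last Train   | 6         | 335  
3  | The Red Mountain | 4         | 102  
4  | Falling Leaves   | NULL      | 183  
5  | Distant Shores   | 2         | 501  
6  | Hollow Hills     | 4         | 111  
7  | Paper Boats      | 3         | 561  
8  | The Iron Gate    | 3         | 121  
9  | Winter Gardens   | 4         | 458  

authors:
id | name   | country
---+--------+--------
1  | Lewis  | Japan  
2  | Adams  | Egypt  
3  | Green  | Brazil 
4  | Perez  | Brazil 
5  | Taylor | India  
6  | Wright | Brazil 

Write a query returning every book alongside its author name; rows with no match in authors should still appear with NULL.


LEFT JOIN keeps every row from books (the left table); where author_id has no match in authors, the author columns become NULL. Walk through each book:
  - book 1 (Broken Clocks): author_id=4 -> matches Perez
  - book 2 (The Last Train): author_id=6 -> matches Wright
  - book 3 (The Red Mountain): author_id=4 -> matches Perez
  - book 4 (Falling Leaves): author_id=NULL, no match -> kept with NULL
  - book 5 (Distant Shores): author_id=2 -> matches Adams
  - book 6 (Hollow Hills): author_id=4 -> matches Perez
  - book 7 (Paper Boats): author_id=3 -> matches Green
  - book 8 (The Iron Gate): author_id=3 -> matches Green
  - book 9 (Winter Gardens): author_id=4 -> matches Perez
All 9 rows appear; 1 has NULL author.

SQL:
SELECT a.title, b.name AS author
FROM books a
LEFT JOIN authors b ON a.author_id = b.id

Result:
title            | author
-----------------+-------
Broken Clocks    | Perez 
The Last Train   | Wright
The Red Mountain | Perez 
Falling Leaves   | NULL  
Distant Shores   | Adams 
Hollow Hills     | Perez 
Paper Boats      | Green 
The Iron Gate    | Green 
Winter Gardens   | Perez 


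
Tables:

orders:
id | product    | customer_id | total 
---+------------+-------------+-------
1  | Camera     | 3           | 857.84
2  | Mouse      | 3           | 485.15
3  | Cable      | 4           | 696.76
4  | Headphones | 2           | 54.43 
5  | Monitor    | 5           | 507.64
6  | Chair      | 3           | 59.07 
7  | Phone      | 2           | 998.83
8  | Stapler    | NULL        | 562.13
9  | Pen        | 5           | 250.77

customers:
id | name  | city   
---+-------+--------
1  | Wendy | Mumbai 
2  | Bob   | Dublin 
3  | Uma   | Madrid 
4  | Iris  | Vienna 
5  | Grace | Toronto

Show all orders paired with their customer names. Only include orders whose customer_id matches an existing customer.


INNER JOIN keeps only orders rows whose customer_id matches an id in customers. Walk through each order:
  - order 1 (Camera): customer_id=3 -> matches Uma
  - order 2 (Mouse): customer_id=3 -> matches Uma
  - order 3 (Cable): customer_id=4 -> matches Iris
  - order 4 (Headphones): customer_id=2 -> matches Bob
  - order 5 (Monitor): customer_id=5 -> matches Grace
  - order 6 (Chair): customer_id=3 -> matches Uma
  - order 7 (Phone): customer_id=2 -> matches Bob
  - order 8 (Stapler): customer_id=NULL, no match -> dropped
  - order 9 (Pen): customer_id=5 -> matches Grace
So 1 of 9 rows is dropped.

SQL:
SELECT a.product, b.name AS customer
FROM orders a
INNER JOIN customers b ON a.customer_id = b.id

Result:
product    | customer
-----------+---------
Camera     | Uma     
Mouse      | Uma     
Cable      | Iris    
Headphones | Bob     
Monitor    | Grace   
Chair      | Uma     
Phone      | Bob     
Pen        | Grace   


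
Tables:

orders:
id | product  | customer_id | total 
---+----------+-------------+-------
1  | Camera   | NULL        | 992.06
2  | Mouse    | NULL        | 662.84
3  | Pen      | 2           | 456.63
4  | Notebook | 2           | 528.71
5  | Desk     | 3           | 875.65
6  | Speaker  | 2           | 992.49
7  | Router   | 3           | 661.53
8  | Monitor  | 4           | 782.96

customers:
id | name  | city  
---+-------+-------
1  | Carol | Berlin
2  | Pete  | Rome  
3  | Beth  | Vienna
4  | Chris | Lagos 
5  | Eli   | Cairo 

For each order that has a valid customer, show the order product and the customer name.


INNER JOIN keeps only orders rows whose customer_id matches an id in customers. Walk through each order:
  - order 1 (Camera): customer_id=NULL, no match -> dropped
  - order 2 (Mouse): customer_id=NULL, no match -> dropped
  - order 3 (Pen): customer_id=2 -> matches Pete
  - order 4 (Notebook): customer_id=2 -> matches Pete
  - order 5 (Desk): customer_id=3 -> matches Beth
  - order 6 (Speaker): customer_id=2 -> matches Pete
  - order 7 (Router): customer_id=3 -> matches Beth
  - order 8 (Monitor): customer_id=4 -> matches Chris
So 2 of 8 rows are dropped.

SQL:
SELECT a.product, b.name AS customer
FROM orders a
INNER JOIN customers b ON a.customer_id = b.id

Result:
product  | customer
---------+---------
Pen      | Pete    
Notebook | Pete    
Desk     | Beth    
Speaker  | Pete    
Router   | Beth    
Monitor  | Chris   


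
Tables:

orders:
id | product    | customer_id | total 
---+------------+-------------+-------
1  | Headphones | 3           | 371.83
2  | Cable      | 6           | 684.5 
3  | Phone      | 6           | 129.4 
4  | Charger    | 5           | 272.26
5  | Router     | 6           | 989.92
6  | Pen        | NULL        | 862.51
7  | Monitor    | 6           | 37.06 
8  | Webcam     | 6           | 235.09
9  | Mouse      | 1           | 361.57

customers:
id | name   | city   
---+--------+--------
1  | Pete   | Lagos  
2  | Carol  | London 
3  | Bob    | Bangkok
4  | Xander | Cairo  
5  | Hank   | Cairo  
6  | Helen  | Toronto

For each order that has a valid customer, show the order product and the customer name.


INNER JOIN keeps only orders rows whose customer_id matches an id in customers. Walk through each order:
  - order 1 (Headphones): customer_id=3 -> matches Bob
  - order 2 (Cable): customer_id=6 -> matches Helen
  - order 3 (Phone): customer_id=6 -> matches Helen
  - order 4 (Charger): customer_id=5 -> matches Hank
  - order 5 (Router): customer_id=6 -> matches Helen
  - order 6 (Pen): customer_id=NULL, no match -> dropped
  - order 7 (Monitor): customer_id=6 -> matches Helen
  - order 8 (Webcam): customer_id=6 -> matches Helen
  - order 9 (Mouse): customer_id=1 -> matches Pete
So 1 of 9 rows is dropped.

SQL:
SELECT a.product, b.name AS customer
FROM orders a
INNER JOIN customers b ON a.customer_id = b.id

Result:
product    | customer
-----------+---------
Headphones | Bob     
Cable      | Helen   
Phone      | Helen   
Charger    | Hank    
Router     | Helen   
Monitor    | Helen   
Webcam     | Helen   
Mouse      | Pete    


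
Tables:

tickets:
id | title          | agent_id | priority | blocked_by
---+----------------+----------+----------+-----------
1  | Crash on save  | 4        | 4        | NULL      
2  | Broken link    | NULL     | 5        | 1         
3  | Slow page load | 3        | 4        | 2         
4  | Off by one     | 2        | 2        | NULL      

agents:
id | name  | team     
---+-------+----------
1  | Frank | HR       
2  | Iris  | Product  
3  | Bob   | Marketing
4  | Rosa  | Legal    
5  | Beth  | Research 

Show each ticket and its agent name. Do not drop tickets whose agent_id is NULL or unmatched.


LEFT JOIN keeps every row from tickets (the left table); where agent_id has no match in agents, the agent columns become NULL. Walk through each ticket:
  - ticket 1 (Crash on save): agent_id=4 -> matches Rosa
  - ticket 2 (Broken link): agent_id=NULL, no match -> kept with NULL
  - ticket 3 (Slow page load): agent_id=3 -> matches Bob
  - ticket 4 (Off by one): agent_id=2 -> matches Iris
All 4 rows appear; 1 has NULL agent.

SQL:
SELECT a.title, b.name AS agent
FROM tickets a
LEFT JOIN agents b ON a.agent_id = b.id

Result:
title          | agent
---------------+------
Crash on save  | Rosa 
Broken link    | NULL 
Slow page load | Bob  
Off by one     | Iris 


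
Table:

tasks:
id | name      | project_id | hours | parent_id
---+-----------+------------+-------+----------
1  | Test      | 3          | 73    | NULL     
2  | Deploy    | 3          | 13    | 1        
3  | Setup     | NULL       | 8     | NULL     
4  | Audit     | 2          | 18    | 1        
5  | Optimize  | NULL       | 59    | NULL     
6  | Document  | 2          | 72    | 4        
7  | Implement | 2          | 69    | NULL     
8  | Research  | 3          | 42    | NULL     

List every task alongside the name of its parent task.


This is a self-join: tasks is joined to a second copy of itself, matching each row's parent_id to another row's id. Use LEFT JOIN so rows with parent_id=NULL are kept.
  - task 1 (Test): parent_id=NULL -> NULL
  - task 2 (Deploy): parent_id=1 -> Test
  - task 3 (Setup): parent_id=NULL -> NULL
  - task 4 (Audit): parent_id=1 -> Test
  - task 5 (Optimize): parent_id=NULL -> NULL
  - task 6 (Document): parent_id=4 -> Audit
  - task 7 (Implement): parent_id=NULL -> NULL
  - task 8 (Research): parent_id=NULL -> NULL

SQL:
SELECT a.name AS item, b.name AS parent
FROM tasks a
LEFT JOIN tasks b ON a.parent_id = b.id

Result:
item      | parent
----------+-------
Test      | NULL  
Deploy    | Test  
Setup     | NULL  
Audit     | Test  
Optimize  | NULL  
Document  | Audit 
Implement | NULL  
Research  | NULL  


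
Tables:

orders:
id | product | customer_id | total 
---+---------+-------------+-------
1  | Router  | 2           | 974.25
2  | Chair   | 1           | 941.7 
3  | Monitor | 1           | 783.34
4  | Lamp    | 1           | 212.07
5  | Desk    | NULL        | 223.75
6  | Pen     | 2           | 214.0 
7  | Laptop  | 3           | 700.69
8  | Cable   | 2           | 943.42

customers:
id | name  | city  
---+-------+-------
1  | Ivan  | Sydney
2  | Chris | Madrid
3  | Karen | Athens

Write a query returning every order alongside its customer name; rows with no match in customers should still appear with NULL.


LEFT JOIN keeps every row from orders (the left table); where customer_id has no match in customers, the customer columns become NULL. Walk through each order:
  - order 1 (Router): customer_id=2 -> matches Chris
  - order 2 (Chair): customer_id=1 -> matches Ivan
  - order 3 (Monitor): customer_id=1 -> matches Ivan
  - order 4 (Lamp): customer_id=1 -> matches Ivan
  - order 5 (Desk): customer_id=NULL, no match -> kept with NULL
  - order 6 (Pen): customer_id=2 -> matches Chris
  - order 7 (Laptop): customer_id=3 -> matches Karen
  - order 8 (Cable): customer_id=2 -> matches Chris
All 8 rows appear; 1 has NULL customer.

SQL:
SELECT a.product, b.name AS customer
FROM orders a
LEFT JOIN customers b ON a.customer_id = b.id

Result:
product | customer
--------+---------
Router  | Chris   
Chair   | Ivan    
Monitor | Ivan    
Lamp    | Ivan    
Desk    | NULL    
Pen     | Chris   
Laptop  | Karen   
Cable   | Chris   


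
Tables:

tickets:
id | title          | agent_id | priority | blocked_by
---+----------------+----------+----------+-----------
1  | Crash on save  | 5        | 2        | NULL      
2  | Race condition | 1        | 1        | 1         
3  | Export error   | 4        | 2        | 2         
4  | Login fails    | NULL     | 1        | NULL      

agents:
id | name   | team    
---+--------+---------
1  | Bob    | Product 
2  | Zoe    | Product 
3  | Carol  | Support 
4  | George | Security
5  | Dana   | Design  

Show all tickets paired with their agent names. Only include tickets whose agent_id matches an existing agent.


INNER JOIN keeps only tickets rows whose agent_id matches an id in agents. Walk through each ticket:
  - ticket 1 (Crash on save): agent_id=5 -> matches Dana
  - ticket 2 (Race condition): agent_id=1 -> matches Bob
  - ticket 3 (Export error): agent_id=4 -> matches George
  - ticket 4 (Login fails): agent_id=NULL, no match -> dropped
So 1 of 4 rows is dropped.

SQL:
SELECT a.title, b.name AS agent
FROM tickets a
INNER JOIN agents b ON a.agent_id = b.id

Result:
title          | agent 
---------------+-------
Crash on save  | Dana  
Race condition | Bob   
Export error   | George


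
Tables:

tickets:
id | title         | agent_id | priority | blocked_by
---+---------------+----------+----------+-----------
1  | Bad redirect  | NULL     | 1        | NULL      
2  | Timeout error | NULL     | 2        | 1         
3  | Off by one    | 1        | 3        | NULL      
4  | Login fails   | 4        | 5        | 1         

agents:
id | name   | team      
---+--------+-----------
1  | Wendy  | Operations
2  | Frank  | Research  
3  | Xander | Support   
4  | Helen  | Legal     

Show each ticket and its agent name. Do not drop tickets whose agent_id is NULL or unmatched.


LEFT JOIN keeps every row from tickets (the left table); where agent_id has no match in agents, the agent columns become NULL. Walk through each ticket:
  - ticket 1 (Bad redirect): agent_id=NULL, no match -> kept with NULL
  - ticket 2 (Timeout error): agent_id=NULL, no match -> kept with NULL
  - ticket 3 (Off by one): agent_id=1 -> matches Wendy
  - ticket 4 (Login fails): agent_id=4 -> matches Helen
All 4 rows appear; 2 have NULL agent.

SQL:
SELECT a.title, b.name AS agent
FROM tickets a
LEFT JOIN agents b ON a.agent_id = b.id

Result:
title         | agent
--------------+------
Bad redirect  | NULL 
Timeout error | NULL 
Off by one    | Wendy
Login fails   | Helen


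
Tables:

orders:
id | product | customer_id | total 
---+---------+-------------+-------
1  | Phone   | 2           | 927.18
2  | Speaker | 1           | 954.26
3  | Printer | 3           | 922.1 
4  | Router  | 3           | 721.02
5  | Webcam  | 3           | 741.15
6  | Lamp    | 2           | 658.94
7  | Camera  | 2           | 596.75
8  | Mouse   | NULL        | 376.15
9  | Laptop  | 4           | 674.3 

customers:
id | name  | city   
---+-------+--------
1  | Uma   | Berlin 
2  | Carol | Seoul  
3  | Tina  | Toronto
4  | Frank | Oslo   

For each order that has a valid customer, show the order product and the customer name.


INNER JOIN keeps only orders rows whose customer_id matches an id in customers. Walk through each order:
  - order 1 (Phone): customer_id=2 -> matches Carol
  - order 2 (Speaker): customer_id=1 -> matches Uma
  - order 3 (Printer): customer_id=3 -> matches Tina
  - order 4 (Router): customer_id=3 -> matches Tina
  - order 5 (Webcam): customer_id=3 -> matches Tina
  - order 6 (Lamp): customer_id=2 -> matches Carol
  - order 7 (Camera): customer_id=2 -> matches Carol
  - order 8 (Mouse): customer_id=NULL, no match -> dropped
  - order 9 (Laptop): customer_id=4 -> matches Frank
So 1 of 9 rows is dropped.

SQL:
SELECT a.product, b.name AS customer
FROM orders a
INNER JOIN customers b ON a.customer_id = b.id

Result:
product | customer
--------+---------
Phone   | Carol   
Speaker | Uma     
Printer | Tina    
Router  | Tina    
Webcam  | Tina    
Lamp    | Carol   
Camera  | Carol   
Laptop  | Frank   


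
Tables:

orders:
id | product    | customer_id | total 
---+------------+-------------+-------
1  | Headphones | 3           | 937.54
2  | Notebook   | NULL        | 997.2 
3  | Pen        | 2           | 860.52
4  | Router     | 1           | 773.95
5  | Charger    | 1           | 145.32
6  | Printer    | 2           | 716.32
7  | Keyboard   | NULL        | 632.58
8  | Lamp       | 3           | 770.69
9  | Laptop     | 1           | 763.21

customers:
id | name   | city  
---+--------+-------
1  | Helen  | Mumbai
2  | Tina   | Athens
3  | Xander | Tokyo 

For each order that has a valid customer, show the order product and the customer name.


INNER JOIN keeps only orders rows whose customer_id matches an id in customers. Walk through each order:
  - order 1 (Headphones): customer_id=3 -> matches Xander
  - order 2 (Notebook): customer_id=NULL, no match -> dropped
  - order 3 (Pen): customer_id=2 -> matches Tina
  - order 4 (Router): customer_id=1 -> matches Helen
  - order 5 (Charger): customer_id=1 -> matches Helen
  - order 6 (Printer): customer_id=2 -> matches Tina
  - order 7 (Keyboard): customer_id=NULL, no match -> dropped
  - order 8 (Lamp): customer_id=3 -> matches Xander
  - order 9 (Laptop): customer_id=1 -> matches Helen
So 2 of 9 rows are dropped.

SQL:
SELECT a.product, b.name AS customer
FROM orders a
INNER JOIN customers b ON a.customer_id = b.id

Result:
product    | customer
-----------+---------
Headphones | Xander  
Pen        | Tina    
Router     | Helen   
Charger    | Helen   
Printer    | Tina    
Lamp       | Xander  
Laptop     | Helen   


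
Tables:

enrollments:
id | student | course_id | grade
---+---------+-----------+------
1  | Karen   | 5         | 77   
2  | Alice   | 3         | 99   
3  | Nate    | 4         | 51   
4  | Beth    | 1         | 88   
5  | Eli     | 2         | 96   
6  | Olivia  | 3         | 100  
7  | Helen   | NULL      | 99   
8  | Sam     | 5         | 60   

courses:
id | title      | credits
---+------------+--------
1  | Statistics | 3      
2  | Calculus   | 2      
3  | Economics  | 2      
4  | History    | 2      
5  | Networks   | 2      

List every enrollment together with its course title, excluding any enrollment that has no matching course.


INNER JOIN keeps only enrollments rows whose course_id matches an id in courses. Walk through each enrollment:
  - enrollment 1 (Karen): course_id=5 -> matches Networks
  - enrollment 2 (Alice): course_id=3 -> matches Economics
  - enrollment 3 (Nate): course_id=4 -> matches History
  - enrollment 4 (Beth): course_id=1 -> matches Statistics
  - enrollment 5 (Eli): course_id=2 -> matches Calculus
  - enrollment 6 (Olivia): course_id=3 -> matches Economics
  - enrollment 7 (Helen): course_id=NULL, no match -> dropped
  - enrollment 8 (Sam): course_id=5 -> matches Networks
So 1 of 8 rows is dropped.

SQL:
SELECT a.student, b.title AS course
FROM enrollments a
INNER JOIN courses b ON a.course_id = b.id

Result:
student | course    
--------+-----------
Karen   | Networks  
Alice   | Economics 
Nate    | History   
Beth    | Statistics
Eli     | Calculus  
Olivia  | Economics 
Sam     | Networks  


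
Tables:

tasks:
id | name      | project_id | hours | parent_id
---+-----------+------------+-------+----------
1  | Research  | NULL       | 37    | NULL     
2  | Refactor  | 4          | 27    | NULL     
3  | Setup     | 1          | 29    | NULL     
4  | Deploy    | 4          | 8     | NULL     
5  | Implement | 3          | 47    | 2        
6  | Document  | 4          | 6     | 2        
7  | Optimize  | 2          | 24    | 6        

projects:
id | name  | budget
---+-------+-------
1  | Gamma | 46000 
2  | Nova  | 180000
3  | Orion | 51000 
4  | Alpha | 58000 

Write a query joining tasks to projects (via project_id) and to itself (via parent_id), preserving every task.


Two LEFT JOINs from the same base table tasks: one to projects via project_id, one to tasks itself via parent_id. Both are LEFT so every task is preserved.
Match against projects:
  - task 1 (Research): project_id=NULL, no match -> kept with NULL
  - task 2 (Refactor): project_id=4 -> matches Alpha
  - task 3 (Setup): project_id=1 -> matches Gamma
  - task 4 (Deploy): project_id=4 -> matches Alpha
  - task 5 (Implement): project_id=3 -> matches Orion
  - task 6 (Document): project_id=4 -> matches Alpha
  - task 7 (Optimize): project_id=2 -> matches Nova
Match against tasks (self):
  - task 1 (Research): parent_id=NULL -> NULL
  - task 2 (Refactor): parent_id=NULL -> NULL
  - task 3 (Setup): parent_id=NULL -> NULL
  - task 4 (Deploy): parent_id=NULL -> NULL
  - task 5 (Implement): parent_id=2 -> Refactor
  - task 6 (Document): parent_id=2 -> Refactor
  - task 7 (Optimize): parent_id=6 -> Document

SQL:
SELECT a.name, b.name AS project, c.name AS parent
FROM tasks a
LEFT JOIN projects b ON a.project_id = b.id
LEFT JOIN tasks c ON a.parent_id = c.id

Result:
name      | project | parent  
----------+---------+---------
Research  | NULL    | NULL    
Refactor  | Alpha   | NULL    
Setup     | Gamma   | NULL    
Deploy    | Alpha   | NULL    
Implement | Orion   | Refactor
Document  | Alpha   | Refactor
Optimize  | Nova    | Document


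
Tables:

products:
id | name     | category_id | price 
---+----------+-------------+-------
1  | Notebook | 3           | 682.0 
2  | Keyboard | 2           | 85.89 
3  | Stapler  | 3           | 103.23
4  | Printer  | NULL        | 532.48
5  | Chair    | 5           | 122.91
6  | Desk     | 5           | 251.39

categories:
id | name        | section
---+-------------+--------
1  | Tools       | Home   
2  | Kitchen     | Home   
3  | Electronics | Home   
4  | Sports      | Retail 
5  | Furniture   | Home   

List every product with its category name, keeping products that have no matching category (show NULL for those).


LEFT JOIN keeps every row from products (the left table); where category_id has no match in categories, the category columns become NULL. Walk through each product:
  - product 1 (Notebook): category_id=3 -> matches Electronics
  - product 2 (Keyboard): category_id=2 -> matches Kitchen
  - product 3 (Stapler): category_id=3 -> matches Electronics
  - product 4 (Printer): category_id=NULL, no match -> kept with NULL
  - product 5 (Chair): category_id=5 -> matches Furniture
  - product 6 (Desk): category_id=5 -> matches Furniture
All 6 rows appear; 1 has NULL category.

SQL:
SELECT a.name, b.name AS category
FROM products a
LEFT JOIN categories b ON a.category_id = b.id

Result:
name     | category   
---------+------------
Notebook | Electronics
Keyboard | Kitchen    
Stapler  | Electronics
Printer  | NULL       
Chair    | Furniture  
Desk     | Furniture  


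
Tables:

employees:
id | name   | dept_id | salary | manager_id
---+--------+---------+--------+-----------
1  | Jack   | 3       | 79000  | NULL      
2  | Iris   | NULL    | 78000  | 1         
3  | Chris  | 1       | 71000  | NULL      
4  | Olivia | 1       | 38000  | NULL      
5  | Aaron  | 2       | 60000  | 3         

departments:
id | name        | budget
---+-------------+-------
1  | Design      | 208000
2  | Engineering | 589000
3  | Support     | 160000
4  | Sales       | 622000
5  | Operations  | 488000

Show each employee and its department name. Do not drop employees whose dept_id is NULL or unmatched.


LEFT JOIN keeps every row from employees (the left table); where dept_id has no match in departments, the department columns become NULL. Walk through each employee:
  - employee 1 (Jack): dept_id=3 -> matches Support
  - employee 2 (Iris): dept_id=NULL, no match -> kept with NULL
  - employee 3 (Chris): dept_id=1 -> matches Design
  - employee 4 (Olivia): dept_id=1 -> matches Design
  - employee 5 (Aaron): dept_id=2 -> matches Engineering
All 5 rows appear; 1 has NULL department.

SQL:
SELECT a.name, b.name AS department
FROM employees a
LEFT JOIN departments b ON a.dept_id = b.id

Result:
name   | department 
-------+------------
Jack   | Support    
Iris   | NULL       
Chris  | Design     
Olivia | Design     
Aaron  | Engineering


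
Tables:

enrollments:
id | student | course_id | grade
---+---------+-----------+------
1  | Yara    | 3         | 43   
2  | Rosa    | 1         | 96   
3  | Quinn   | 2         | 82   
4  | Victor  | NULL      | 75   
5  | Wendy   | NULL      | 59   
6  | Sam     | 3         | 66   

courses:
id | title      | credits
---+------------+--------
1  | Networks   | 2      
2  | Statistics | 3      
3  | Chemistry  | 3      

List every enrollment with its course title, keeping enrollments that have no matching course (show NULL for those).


LEFT JOIN keeps every row from enrollments (the left table); where course_id has no match in courses, the course columns become NULL. Walk through each enrollment:
  - enrollment 1 (Yara): course_id=3 -> matches Chemistry
  - enrollment 2 (Rosa): course_id=1 -> matches Networks
  - enrollment 3 (Quinn): course_id=2 -> matches Statistics
  - enrollment 4 (Victor): course_id=NULL, no match -> kept with NULL
  - enrollment 5 (Wendy): course_id=NULL, no match -> kept with NULL
  - enrollment 6 (Sam): course_id=3 -> matches Chemistry
All 6 rows appear; 2 have NULL course.

SQL:
SELECT a.student, b.title AS course
FROM enrollments a
LEFT JOIN courses b ON a.course_id = b.id

Result:
student | course    
--------+-----------
Yara    | Chemistry 
Rosa    | Networks  
Quinn   | Statistics
Victor  | NULL      
Wendy   | NULL      
Sam     | Chemistry 


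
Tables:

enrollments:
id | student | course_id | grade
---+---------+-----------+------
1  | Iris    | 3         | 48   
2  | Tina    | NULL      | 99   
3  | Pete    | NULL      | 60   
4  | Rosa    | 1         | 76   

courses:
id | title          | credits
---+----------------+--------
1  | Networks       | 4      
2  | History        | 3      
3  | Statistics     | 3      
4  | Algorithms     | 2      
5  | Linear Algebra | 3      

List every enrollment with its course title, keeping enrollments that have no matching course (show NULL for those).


LEFT JOIN keeps every row from enrollments (the left table); where course_id has no match in courses, the course columns become NULL. Walk through each enrollment:
  - enrollment 1 (Iris): course_id=3 -> matches Statistics
  - enrollment 2 (Tina): course_id=NULL, no match -> kept with NULL
  - enrollment 3 (Pete): course_id=NULL, no match -> kept with NULL
  - enrollment 4 (Rosa): course_id=1 -> matches Networks
All 4 rows appear; 2 have NULL course.

SQL:
SELECT a.student, b.title AS course
FROM enrollments a
LEFT JOIN courses b ON a.course_id = b.id

Result:
student | course    
--------+-----------
Iris    | Statistics
Tina    | NULL      
Pete    | NULL      
Rosa    | Networks  


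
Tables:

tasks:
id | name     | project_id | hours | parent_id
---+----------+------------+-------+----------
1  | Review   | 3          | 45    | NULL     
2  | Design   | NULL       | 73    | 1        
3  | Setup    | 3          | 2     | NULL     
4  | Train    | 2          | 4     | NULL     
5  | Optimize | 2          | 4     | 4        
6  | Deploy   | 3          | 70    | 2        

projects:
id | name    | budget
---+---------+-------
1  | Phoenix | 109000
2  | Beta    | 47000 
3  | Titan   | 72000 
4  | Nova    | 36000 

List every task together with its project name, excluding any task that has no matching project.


INNER JOIN keeps only tasks rows whose project_id matches an id in projects. Walk through each task:
  - task 1 (Review): project_id=3 -> matches Titan
  - task 2 (Design): project_id=NULL, no match -> dropped
  - task 3 (Setup): project_id=3 -> matches Titan
  - task 4 (Train): project_id=2 -> matches Beta
  - task 5 (Optimize): project_id=2 -> matches Beta
  - task 6 (Deploy): project_id=3 -> matches Titan
So 1 of 6 rows is dropped.

SQL:
SELECT a.name, b.name AS project
FROM tasks a
INNER JOIN projects b ON a.project_id = b.id

Result:
name     | project
---------+--------
Review   | Titan  
Setup    | Titan  
Train    | Beta   
Optimize | Beta   
Deploy   | Titan  


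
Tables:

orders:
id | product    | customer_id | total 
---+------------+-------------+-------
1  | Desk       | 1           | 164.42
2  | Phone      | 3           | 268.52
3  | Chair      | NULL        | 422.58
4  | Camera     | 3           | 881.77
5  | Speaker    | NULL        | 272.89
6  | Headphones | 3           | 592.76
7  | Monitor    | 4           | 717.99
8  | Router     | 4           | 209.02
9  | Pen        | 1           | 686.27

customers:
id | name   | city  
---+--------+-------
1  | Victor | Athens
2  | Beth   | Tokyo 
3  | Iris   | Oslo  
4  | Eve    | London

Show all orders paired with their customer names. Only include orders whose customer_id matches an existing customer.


INNER JOIN keeps only orders rows whose customer_id matches an id in customers. Walk through each order:
  - order 1 (Desk): customer_id=1 -> matches Victor
  - order 2 (Phone): customer_id=3 -> matches Iris
  - order 3 (Chair): customer_id=NULL, no match -> dropped
  - order 4 (Camera): customer_id=3 -> matches Iris
  - order 5 (Speaker): customer_id=NULL, no match -> dropped
  - order 6 (Headphones): customer_id=3 -> matches Iris
  - order 7 (Monitor): customer_id=4 -> matches Eve
  - order 8 (Router): customer_id=4 -> matches Eve
  - order 9 (Pen): customer_id=1 -> matches Victor
So 2 of 9 rows are dropped.

SQL:
SELECT a.product, b.name AS customer
FROM orders a
INNER JOIN customers b ON a.customer_id = b.id

Result:
product    | customer
-----------+---------
Desk       | Victor  
Phone      | Iris    
Camera     | Iris    
Headphones | Iris    
Monitor    | Eve     
Router     | Eve     
Pen        | Victor  


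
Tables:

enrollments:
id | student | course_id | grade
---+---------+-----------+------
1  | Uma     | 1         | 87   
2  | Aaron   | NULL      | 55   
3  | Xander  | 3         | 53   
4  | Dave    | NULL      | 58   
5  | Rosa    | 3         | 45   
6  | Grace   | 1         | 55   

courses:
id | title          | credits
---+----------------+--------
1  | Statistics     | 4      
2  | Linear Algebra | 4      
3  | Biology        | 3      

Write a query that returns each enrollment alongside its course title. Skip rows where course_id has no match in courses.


INNER JOIN keeps only enrollments rows whose course_id matches an id in courses. Walk through each enrollment:
  - enrollment 1 (Uma): course_id=1 -> matches Statistics
  - enrollment 2 (Aaron): course_id=NULL, no match -> dropped
  - enrollment 3 (Xander): course_id=3 -> matches Biology
  - enrollment 4 (Dave): course_id=NULL, no match -> dropped
  - enrollment 5 (Rosa): course_id=3 -> matches Biology
  - enrollment 6 (Grace): course_id=1 -> matches Statistics
So 2 of 6 rows are dropped.

SQL:
SELECT a.student, b.title AS course
FROM enrollments a
INNER JOIN courses b ON a.course_id = b.id

Result:
student | course    
--------+-----------
Uma     | Statistics
Xander  | Biology   
Rosa    | Biology   
Grace   | Statistics


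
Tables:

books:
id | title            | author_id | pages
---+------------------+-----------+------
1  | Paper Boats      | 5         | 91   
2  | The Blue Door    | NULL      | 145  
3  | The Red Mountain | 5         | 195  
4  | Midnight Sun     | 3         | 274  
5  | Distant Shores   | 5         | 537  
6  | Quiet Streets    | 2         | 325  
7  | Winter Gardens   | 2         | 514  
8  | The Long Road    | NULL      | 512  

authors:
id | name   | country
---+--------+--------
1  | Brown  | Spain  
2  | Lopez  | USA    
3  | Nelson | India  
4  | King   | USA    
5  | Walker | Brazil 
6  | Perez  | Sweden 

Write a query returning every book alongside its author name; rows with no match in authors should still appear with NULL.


LEFT JOIN keeps every row from books (the left table); where author_id has no match in authors, the author columns become NULL. Walk through each book:
  - book 1 (Paper Boats): author_id=5 -> matches Walker
  - book 2 (The Blue Door): author_id=NULL, no match -> kept with NULL
  - book 3 (The Red Mountain): author_id=5 -> matches Walker
  - book 4 (Midnight Sun): author_id=3 -> matches Nelson
  - book 5 (Distant Shores): author_id=5 -> matches Walker
  - book 6 (Quiet Streets): author_id=2 -> matches Lopez
  - book 7 (Winter Gardens): author_id=2 -> matches Lopez
  - book 8 (The Long Road): author_id=NULL, no match -> kept with NULL
All 8 rows appear; 2 have NULL author.

SQL:
SELECT a.title, b.name AS author
FROM books a
LEFT JOIN authors b ON a.author_id = b.id

Result:
title            | author
-----------------+-------
Paper Boats      | Walker
The Blue Door    | NULL  
The Red Mountain | Walker
Midnight Sun     | Nelson
Distant Shores   | Walker
Quiet Streets    | Lopez 
Winter Gardens   | Lopez 
The Long Road    | NULL  


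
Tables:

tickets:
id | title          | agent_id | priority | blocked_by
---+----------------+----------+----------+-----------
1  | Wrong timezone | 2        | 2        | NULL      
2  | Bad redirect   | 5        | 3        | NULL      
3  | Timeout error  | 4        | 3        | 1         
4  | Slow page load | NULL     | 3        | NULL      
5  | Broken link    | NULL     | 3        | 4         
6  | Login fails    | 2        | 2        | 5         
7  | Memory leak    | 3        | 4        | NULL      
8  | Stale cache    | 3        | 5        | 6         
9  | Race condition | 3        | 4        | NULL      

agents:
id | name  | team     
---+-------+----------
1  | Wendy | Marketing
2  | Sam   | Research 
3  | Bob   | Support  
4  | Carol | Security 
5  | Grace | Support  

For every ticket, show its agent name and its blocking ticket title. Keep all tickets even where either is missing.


Two LEFT JOINs from the same base table tickets: one to agents via agent_id, one to tickets itself via blocked_by. Both are LEFT so every ticket is preserved.
Match against agents:
  - ticket 1 (Wrong timezone): agent_id=2 -> matches Sam
  - ticket 2 (Bad redirect): agent_id=5 -> matches Grace
  - ticket 3 (Timeout error): agent_id=4 -> matches Carol
  - ticket 4 (Slow page load): agent_id=NULL, no match -> kept with NULL
  - ticket 5 (Broken link): agent_id=NULL, no match -> kept with NULL
  - ticket 6 (Login fails): agent_id=2 -> matches Sam
  - ticket 7 (Memory leak): agent_id=3 -> matches Bob
  - ticket 8 (Stale cache): agent_id=3 -> matches Bob
  - ticket 9 (Race condition): agent_id=3 -> matches Bob
Match against tickets (self):
  - ticket 1 (Wrong timezone): blocked_by=NULL -> NULL
  - ticket 2 (Bad redirect): blocked_by=NULL -> NULL
  - ticket 3 (Timeout error): blocked_by=1 -> Wrong timezone
  - ticket 4 (Slow page load): blocked_by=NULL -> NULL
  - ticket 5 (Broken link): blocked_by=4 -> Slow page load
  - ticket 6 (Login fails): blocked_by=5 -> Broken link
  - ticket 7 (Memory leak): blocked_by=NULL -> NULL
  - ticket 8 (Stale cache): blocked_by=6 -> Login fails
  - ticket 9 (Race condition): blocked_by=NULL -> NULL

SQL:
SELECT a.title, b.name AS agent, c.title AS blocked_by
FROM tickets a
LEFT JOIN agents b ON a.agent_id = b.id
LEFT JOIN tickets c ON a.blocked_by = c.id

Result:
title          | agent | blocked_by    
---------------+-------+---------------
Wrong timezone | Sam   | NULL          
Bad redirect   | Grace | NULL          
Timeout error  | Carol | Wrong timezone
Slow page load | NULL  | NULL          
Broken link    | NULL  | Slow page load
Login fails    | Sam   | Broken link   
Memory leak    | Bob   | NULL          
Stale cache    | Bob   | Login fails   
Race condition | Bob   | NULL          


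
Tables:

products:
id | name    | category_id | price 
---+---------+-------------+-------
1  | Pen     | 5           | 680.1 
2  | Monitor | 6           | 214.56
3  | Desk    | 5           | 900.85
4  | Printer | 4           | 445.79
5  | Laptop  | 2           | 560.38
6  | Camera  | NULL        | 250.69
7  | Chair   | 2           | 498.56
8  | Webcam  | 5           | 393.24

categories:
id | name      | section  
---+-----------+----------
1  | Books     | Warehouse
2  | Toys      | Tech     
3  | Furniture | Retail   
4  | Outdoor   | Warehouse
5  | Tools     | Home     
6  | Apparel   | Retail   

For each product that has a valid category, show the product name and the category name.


INNER JOIN keeps only products rows whose category_id matches an id in categories. Walk through each product:
  - product 1 (Pen): category_id=5 -> matches Tools
  - product 2 (Monitor): category_id=6 -> matches Apparel
  - product 3 (Desk): category_id=5 -> matches Tools
  - product 4 (Printer): category_id=4 -> matches Outdoor
  - product 5 (Laptop): category_id=2 -> matches Toys
  - product 6 (Camera): category_id=NULL, no match -> dropped
  - product 7 (Chair): category_id=2 -> matches Toys
  - product 8 (Webcam): category_id=5 -> matches Tools
So 1 of 8 rows is dropped.

SQL:
SELECT a.name, b.name AS category
FROM products a
INNER JOIN categories b ON a.category_id = b.id

Result:
name    | category
--------+---------
Pen     | Tools   
Monitor | Apparel 
Desk    | Tools   
Printer | Outdoor 
Laptop  | Toys    
Chair   | Toys    
Webcam  | Tools   


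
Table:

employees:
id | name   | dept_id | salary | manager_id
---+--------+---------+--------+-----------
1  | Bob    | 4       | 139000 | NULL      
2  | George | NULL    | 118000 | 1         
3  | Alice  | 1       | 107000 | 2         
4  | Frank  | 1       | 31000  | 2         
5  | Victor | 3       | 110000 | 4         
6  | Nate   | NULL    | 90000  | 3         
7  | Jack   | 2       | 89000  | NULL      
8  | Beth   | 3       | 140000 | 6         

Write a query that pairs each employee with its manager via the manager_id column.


This is a self-join: employees is joined to a second copy of itself, matching each row's manager_id to another row's id. Use LEFT JOIN so rows with manager_id=NULL are kept.
  - employee 1 (Bob): manager_id=NULL -> NULL
  - employee 2 (George): manager_id=1 -> Bob
  - employee 3 (Alice): manager_id=2 -> George
  - employee 4 (Frank): manager_id=2 -> George
  - employee 5 (Victor): manager_id=4 -> Frank
  - employee 6 (Nate): manager_id=3 -> Alice
  - employee 7 (Jack): manager_id=NULL -> NULL
  - employee 8 (Beth): manager_id=6 -> Nate

SQL:
SELECT a.name AS item, b.name AS manager
FROM employees a
LEFT JOIN employees b ON a.manager_id = b.id

Result:
item   | manager
-------+--------
Bob    | NULL   
George | Bob    
Alice  | George 
Frank  | George 
Victor | Frank  
Nate   | Alice  
Jack   | NULL   
Beth   | Nate   
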